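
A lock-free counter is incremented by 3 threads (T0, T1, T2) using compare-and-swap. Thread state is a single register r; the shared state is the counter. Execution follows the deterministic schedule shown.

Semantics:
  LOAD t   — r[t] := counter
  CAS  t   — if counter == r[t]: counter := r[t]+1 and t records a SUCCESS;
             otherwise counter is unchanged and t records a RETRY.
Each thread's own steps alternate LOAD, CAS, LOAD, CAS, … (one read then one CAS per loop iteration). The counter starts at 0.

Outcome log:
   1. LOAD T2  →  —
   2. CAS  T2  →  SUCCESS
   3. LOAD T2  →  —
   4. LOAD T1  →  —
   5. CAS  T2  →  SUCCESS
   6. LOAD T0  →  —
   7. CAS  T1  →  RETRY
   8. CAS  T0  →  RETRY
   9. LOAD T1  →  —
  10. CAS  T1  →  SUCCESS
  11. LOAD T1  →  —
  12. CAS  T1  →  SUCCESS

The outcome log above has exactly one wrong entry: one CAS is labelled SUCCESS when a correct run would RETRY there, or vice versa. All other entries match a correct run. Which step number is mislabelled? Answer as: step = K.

step = 8

Re-executing:
#1 T2 reads 0
#2 T2 CAS(0→1) writes; counter now 1
#3 T2 reads 1
#4 T1 reads 1
#5 T2 CAS(1→2) writes; counter now 2
#6 T0 reads 2
#7 T1 CAS(1→2) fails; counter now 2
#8 T0 CAS(2→3) writes; counter now 3
#9 T1 reads 3
#10 T1 CAS(3→4) writes; counter now 4
#11 T1 reads 4
#12 T1 CAS(4→5) writes; counter now 5
Log disagrees first at step 8.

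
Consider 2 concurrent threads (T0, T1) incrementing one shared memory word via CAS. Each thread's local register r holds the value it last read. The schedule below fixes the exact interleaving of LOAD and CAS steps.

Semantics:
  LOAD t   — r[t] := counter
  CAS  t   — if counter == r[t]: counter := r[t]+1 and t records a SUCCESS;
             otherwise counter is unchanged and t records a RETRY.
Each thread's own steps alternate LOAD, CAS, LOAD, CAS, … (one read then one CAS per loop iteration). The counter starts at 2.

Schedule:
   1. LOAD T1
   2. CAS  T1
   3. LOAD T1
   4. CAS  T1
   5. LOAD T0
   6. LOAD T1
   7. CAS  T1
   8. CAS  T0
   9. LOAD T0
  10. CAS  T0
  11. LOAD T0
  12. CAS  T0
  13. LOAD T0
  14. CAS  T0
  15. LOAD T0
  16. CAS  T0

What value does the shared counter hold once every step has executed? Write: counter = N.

   1) LOAD T1:  M=2  r_T1=2
   2) CAS  T1:  M=3  r_T1=2 ✓
   3) LOAD T1:  M=3  r_T1=3
   4) CAS  T1:  M=4  r_T1=3 ✓
   5) LOAD T0:  M=4  r_T0=4
   6) LOAD T1:  M=4  r_T1=4
   7) CAS  T1:  M=5  r_T1=4 ✓
   8) CAS  T0:  M=5  r_T0=4 ✗
   9) LOAD T0:  M=5  r_T0=5
  10) CAS  T0:  M=6  r_T0=5 ✓
  11) LOAD T0:  M=6  r_T0=6
  12) CAS  T0:  M=7  r_T0=6 ✓
  13) LOAD T0:  M=7  r_T0=7
  14) CAS  T0:  M=8  r_T0=7 ✓
  15) LOAD T0:  M=8  r_T0=8
  16) CAS  T0:  M=9  r_T0=8 ✓

counter = 9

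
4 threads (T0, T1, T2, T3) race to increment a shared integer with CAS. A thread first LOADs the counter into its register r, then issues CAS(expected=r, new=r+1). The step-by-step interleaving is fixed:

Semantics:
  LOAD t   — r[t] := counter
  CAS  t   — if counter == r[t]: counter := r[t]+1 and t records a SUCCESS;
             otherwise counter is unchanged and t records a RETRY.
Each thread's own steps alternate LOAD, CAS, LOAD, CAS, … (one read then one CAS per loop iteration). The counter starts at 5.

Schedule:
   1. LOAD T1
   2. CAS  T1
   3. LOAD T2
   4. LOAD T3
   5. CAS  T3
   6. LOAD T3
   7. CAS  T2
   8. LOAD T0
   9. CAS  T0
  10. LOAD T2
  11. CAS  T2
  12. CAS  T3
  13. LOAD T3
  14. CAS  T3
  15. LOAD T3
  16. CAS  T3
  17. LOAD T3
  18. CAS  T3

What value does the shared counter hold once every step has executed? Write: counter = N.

T1 LOAD — after: cnt=5, r=5 — load
T1 CAS — after: cnt=6, r=5 — ok
T2 LOAD — after: cnt=6, r=6 — load
T3 LOAD — after: cnt=6, r=6 — load
T3 CAS — after: cnt=7, r=6 — ok
T3 LOAD — after: cnt=7, r=7 — load
T2 CAS — after: cnt=7, r=6 — retry
T0 LOAD — after: cnt=7, r=7 — load
T0 CAS — after: cnt=8, r=7 — ok
T2 LOAD — after: cnt=8, r=8 — load
T2 CAS — after: cnt=9, r=8 — ok
T3 CAS — after: cnt=9, r=7 — retry
T3 LOAD — after: cnt=9, r=9 — load
T3 CAS — after: cnt=10, r=9 — ok
T3 LOAD — after: cnt=10, r=10 — load
T3 CAS — after: cnt=11, r=10 — ok
T3 LOAD — after: cnt=11, r=11 — load
T3 CAS — after: cnt=12, r=11 — ok

counter = 12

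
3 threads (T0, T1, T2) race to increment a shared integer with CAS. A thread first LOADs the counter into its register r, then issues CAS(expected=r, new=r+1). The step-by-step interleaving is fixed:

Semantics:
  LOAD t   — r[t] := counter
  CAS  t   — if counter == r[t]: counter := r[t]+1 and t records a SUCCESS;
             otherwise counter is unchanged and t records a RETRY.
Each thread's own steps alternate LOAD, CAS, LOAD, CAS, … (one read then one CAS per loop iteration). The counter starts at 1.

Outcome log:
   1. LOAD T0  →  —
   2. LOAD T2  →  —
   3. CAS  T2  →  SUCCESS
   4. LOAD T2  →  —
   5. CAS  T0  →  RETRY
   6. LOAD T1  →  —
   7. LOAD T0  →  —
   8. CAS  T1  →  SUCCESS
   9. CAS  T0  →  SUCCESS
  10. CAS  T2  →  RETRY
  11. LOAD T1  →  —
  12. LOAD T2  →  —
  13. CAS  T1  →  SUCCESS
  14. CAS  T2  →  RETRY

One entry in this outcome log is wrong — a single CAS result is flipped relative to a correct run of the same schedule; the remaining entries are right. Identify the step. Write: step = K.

step = 9

Correct run:
#1 T0 reads 1
#2 T2 reads 1
#3 T2 CAS(1→2) writes; counter now 2
#4 T2 reads 2
#5 T0 CAS(1→2) fails; counter now 2
#6 T1 reads 2
#7 T0 reads 2
#8 T1 CAS(2→3) writes; counter now 3
#9 T0 CAS(2→3) fails; counter now 3
#10 T2 CAS(2→3) fails; counter now 3
#11 T1 reads 3
#12 T2 reads 3
#13 T1 CAS(3→4) writes; counter now 4
#14 T2 CAS(3→4) fails; counter now 4
Mismatch at 9.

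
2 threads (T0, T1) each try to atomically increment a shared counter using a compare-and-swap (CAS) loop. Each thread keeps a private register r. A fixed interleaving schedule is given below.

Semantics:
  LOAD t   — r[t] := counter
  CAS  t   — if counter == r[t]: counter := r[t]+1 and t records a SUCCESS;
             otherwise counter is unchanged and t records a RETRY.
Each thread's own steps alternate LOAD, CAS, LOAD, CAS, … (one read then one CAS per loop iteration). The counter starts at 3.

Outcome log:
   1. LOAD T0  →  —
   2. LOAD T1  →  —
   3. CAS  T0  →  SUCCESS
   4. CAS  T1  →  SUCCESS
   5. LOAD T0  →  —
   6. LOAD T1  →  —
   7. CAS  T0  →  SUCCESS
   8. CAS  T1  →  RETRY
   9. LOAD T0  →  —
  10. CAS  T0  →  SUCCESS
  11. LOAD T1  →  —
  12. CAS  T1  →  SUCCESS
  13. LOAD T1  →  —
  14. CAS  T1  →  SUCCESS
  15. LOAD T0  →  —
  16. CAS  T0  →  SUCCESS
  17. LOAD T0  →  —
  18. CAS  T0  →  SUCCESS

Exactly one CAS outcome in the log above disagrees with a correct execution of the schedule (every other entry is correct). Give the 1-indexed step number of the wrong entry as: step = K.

step = 4

Correct run:
[1] T0.load  rd  (counter 3, T0.r 3)
[2] T1.load  rd  (counter 3, T1.r 3)
[3] T0.cas  hit  (counter 4, T0.r 3)
[4] T1.cas  miss  (counter 4, T1.r 3)
[5] T0.load  rd  (counter 4, T0.r 4)
[6] T1.load  rd  (counter 4, T1.r 4)
[7] T0.cas  hit  (counter 5, T0.r 4)
[8] T1.cas  miss  (counter 5, T1.r 4)
[9] T0.load  rd  (counter 5, T0.r 5)
[10] T0.cas  hit  (counter 6, T0.r 5)
[11] T1.load  rd  (counter 6, T1.r 6)
[12] T1.cas  hit  (counter 7, T1.r 6)
[13] T1.load  rd  (counter 7, T1.r 7)
[14] T1.cas  hit  (counter 8, T1.r 7)
[15] T0.load  rd  (counter 8, T0.r 8)
[16] T0.cas  hit  (counter 9, T0.r 8)
[17] T0.load  rd  (counter 9, T0.r 9)
[18] T0.cas  hit  (counter 10, T0.r 9)
Flip is step 4.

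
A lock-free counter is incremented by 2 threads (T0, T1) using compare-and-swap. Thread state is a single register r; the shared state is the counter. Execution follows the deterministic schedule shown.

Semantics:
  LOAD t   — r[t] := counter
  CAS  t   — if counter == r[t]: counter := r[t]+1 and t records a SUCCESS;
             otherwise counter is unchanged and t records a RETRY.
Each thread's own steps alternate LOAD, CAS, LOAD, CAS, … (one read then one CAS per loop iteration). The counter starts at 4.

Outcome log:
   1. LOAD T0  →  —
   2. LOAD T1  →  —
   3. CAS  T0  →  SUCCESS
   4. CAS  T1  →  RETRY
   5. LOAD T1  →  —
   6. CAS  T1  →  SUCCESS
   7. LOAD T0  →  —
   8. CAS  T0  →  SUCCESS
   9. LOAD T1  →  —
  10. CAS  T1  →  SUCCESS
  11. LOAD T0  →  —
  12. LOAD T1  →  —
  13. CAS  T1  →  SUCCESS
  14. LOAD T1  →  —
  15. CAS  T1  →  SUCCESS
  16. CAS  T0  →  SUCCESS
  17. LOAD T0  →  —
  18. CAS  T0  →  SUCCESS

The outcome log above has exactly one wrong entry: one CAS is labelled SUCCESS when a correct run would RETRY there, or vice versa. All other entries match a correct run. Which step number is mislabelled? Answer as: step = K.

step = 16

Re-executing:
1. LOAD T0 → mem=4 r[T0]=4 [LOAD]
2. LOAD T1 → mem=4 r[T1]=4 [LOAD]
3. CAS T0 → mem=5 r[T0]=4 [OK]
4. CAS T1 → mem=5 r[T1]=4 [RETRY]
5. LOAD T1 → mem=5 r[T1]=5 [LOAD]
6. CAS T1 → mem=6 r[T1]=5 [OK]
7. LOAD T0 → mem=6 r[T0]=6 [LOAD]
8. CAS T0 → mem=7 r[T0]=6 [OK]
9. LOAD T1 → mem=7 r[T1]=7 [LOAD]
10. CAS T1 → mem=8 r[T1]=7 [OK]
11. LOAD T0 → mem=8 r[T0]=8 [LOAD]
12. LOAD T1 → mem=8 r[T1]=8 [LOAD]
13. CAS T1 → mem=9 r[T1]=8 [OK]
14. LOAD T1 → mem=9 r[T1]=9 [LOAD]
15. CAS T1 → mem=10 r[T1]=9 [OK]
16. CAS T0 → mem=10 r[T0]=8 [RETRY]
17. LOAD T0 → mem=10 r[T0]=10 [LOAD]
18. CAS T0 → mem=11 r[T0]=10 [OK]
Flip is step 16.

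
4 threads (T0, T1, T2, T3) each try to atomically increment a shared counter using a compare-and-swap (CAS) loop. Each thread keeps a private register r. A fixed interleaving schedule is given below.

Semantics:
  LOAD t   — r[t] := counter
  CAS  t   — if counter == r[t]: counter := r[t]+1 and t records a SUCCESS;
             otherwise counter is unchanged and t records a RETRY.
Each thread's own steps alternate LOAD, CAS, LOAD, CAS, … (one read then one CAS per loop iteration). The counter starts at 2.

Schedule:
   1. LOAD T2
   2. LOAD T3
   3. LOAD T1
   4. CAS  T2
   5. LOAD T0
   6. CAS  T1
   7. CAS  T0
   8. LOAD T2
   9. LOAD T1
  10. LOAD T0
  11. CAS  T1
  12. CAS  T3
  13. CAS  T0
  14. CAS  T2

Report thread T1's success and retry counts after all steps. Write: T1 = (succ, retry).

T1 = (1, 1)

   1) LOAD T2:  M=2  r_T2=2
   2) LOAD T3:  M=2  r_T3=2
   3) LOAD T1:  M=2  r_T1=2
   4) CAS  T2:  M=3  r_T2=2 ✓
   5) LOAD T0:  M=3  r_T0=3
   6) CAS  T1:  M=3  r_T1=2 ✗
   7) CAS  T0:  M=4  r_T0=3 ✓
   8) LOAD T2:  M=4  r_T2=4
   9) LOAD T1:  M=4  r_T1=4
  10) LOAD T0:  M=4  r_T0=4
  11) CAS  T1:  M=5  r_T1=4 ✓
  12) CAS  T3:  M=5  r_T3=2 ✗
  13) CAS  T0:  M=5  r_T0=4 ✗
  14) CAS  T2:  M=5  r_T2=4 ✗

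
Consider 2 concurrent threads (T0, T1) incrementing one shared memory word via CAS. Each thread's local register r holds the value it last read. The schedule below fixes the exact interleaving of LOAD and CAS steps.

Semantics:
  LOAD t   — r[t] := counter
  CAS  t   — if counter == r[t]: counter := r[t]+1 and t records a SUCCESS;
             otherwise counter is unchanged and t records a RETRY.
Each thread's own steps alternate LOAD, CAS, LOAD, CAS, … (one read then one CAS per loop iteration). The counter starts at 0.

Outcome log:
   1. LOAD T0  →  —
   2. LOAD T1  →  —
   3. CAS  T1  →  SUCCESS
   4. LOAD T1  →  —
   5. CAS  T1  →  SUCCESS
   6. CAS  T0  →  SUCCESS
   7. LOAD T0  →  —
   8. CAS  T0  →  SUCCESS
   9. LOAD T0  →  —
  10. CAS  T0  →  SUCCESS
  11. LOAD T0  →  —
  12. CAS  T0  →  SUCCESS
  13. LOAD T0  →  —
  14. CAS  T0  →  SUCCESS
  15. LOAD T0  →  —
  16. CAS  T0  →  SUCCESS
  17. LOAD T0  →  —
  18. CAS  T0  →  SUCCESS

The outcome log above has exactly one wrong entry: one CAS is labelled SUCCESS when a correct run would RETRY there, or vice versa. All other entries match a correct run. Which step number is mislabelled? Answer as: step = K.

step = 6

Reference trace:
step 1: T0 LOAD ⇒ load; ctr=0 reg=0
step 2: T1 LOAD ⇒ load; ctr=0 reg=0
step 3: T1 CAS ⇒ ok; ctr=1 reg=0
step 4: T1 LOAD ⇒ load; ctr=1 reg=1
step 5: T1 CAS ⇒ ok; ctr=2 reg=1
step 6: T0 CAS ⇒ retry; ctr=2 reg=0
step 7: T0 LOAD ⇒ load; ctr=2 reg=2
step 8: T0 CAS ⇒ ok; ctr=3 reg=2
step 9: T0 LOAD ⇒ load; ctr=3 reg=3
step 10: T0 CAS ⇒ ok; ctr=4 reg=3
step 11: T0 LOAD ⇒ load; ctr=4 reg=4
step 12: T0 CAS ⇒ ok; ctr=5 reg=4
step 13: T0 LOAD ⇒ load; ctr=5 reg=5
step 14: T0 CAS ⇒ ok; ctr=6 reg=5
step 15: T0 LOAD ⇒ load; ctr=6 reg=6
step 16: T0 CAS ⇒ ok; ctr=7 reg=6
step 17: T0 LOAD ⇒ load; ctr=7 reg=7
step 18: T0 CAS ⇒ ok; ctr=8 reg=7
Mismatch at 6.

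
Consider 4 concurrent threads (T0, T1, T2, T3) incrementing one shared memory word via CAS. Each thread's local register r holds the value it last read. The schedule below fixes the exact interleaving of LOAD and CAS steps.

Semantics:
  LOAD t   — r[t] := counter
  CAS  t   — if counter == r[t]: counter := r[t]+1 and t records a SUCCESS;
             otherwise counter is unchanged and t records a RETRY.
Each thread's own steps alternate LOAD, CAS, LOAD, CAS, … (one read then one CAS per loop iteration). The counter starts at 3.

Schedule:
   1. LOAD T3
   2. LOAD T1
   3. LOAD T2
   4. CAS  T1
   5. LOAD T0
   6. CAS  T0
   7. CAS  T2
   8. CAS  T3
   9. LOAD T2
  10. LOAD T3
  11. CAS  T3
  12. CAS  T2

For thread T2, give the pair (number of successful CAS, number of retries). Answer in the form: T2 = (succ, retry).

1. LOAD T3 → mem=3 r[T3]=3 [LOAD]
2. LOAD T1 → mem=3 r[T1]=3 [LOAD]
3. LOAD T2 → mem=3 r[T2]=3 [LOAD]
4. CAS T1 → mem=4 r[T1]=3 [OK]
5. LOAD T0 → mem=4 r[T0]=4 [LOAD]
6. CAS T0 → mem=5 r[T0]=4 [OK]
7. CAS T2 → mem=5 r[T2]=3 [RETRY]
8. CAS T3 → mem=5 r[T3]=3 [RETRY]
9. LOAD T2 → mem=5 r[T2]=5 [LOAD]
10. LOAD T3 → mem=5 r[T3]=5 [LOAD]
11. CAS T3 → mem=6 r[T3]=5 [OK]
12. CAS T2 → mem=6 r[T2]=5 [RETRY]

T2 = (0, 2)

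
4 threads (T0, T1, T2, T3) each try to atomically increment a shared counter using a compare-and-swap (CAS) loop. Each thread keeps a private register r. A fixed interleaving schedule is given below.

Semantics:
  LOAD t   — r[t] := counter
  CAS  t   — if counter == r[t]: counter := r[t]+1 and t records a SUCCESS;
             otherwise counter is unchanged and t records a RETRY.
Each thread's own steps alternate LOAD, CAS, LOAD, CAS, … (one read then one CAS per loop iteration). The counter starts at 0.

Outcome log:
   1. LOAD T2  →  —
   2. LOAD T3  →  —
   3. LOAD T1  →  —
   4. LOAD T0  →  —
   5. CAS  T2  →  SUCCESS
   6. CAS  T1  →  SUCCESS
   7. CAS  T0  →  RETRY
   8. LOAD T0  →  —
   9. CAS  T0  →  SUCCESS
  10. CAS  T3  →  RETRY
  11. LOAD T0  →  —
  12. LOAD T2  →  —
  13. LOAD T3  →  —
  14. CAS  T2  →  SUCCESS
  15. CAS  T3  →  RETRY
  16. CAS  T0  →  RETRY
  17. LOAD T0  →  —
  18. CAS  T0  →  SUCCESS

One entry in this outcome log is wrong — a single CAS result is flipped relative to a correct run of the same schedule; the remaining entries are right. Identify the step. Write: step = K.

Correct run:
T2 LOAD — after: cnt=0, r=0 — load
T3 LOAD — after: cnt=0, r=0 — load
T1 LOAD — after: cnt=0, r=0 — load
T0 LOAD — after: cnt=0, r=0 — load
T2 CAS — after: cnt=1, r=0 — ok
T1 CAS — after: cnt=1, r=0 — retry
T0 CAS — after: cnt=1, r=0 — retry
T0 LOAD — after: cnt=1, r=1 — load
T0 CAS — after: cnt=2, r=1 — ok
T3 CAS — after: cnt=2, r=0 — retry
T0 LOAD — after: cnt=2, r=2 — load
T2 LOAD — after: cnt=2, r=2 — load
T3 LOAD — after: cnt=2, r=2 — load
T2 CAS — after: cnt=3, r=2 — ok
T3 CAS — after: cnt=3, r=2 — retry
T0 CAS — after: cnt=3, r=2 — retry
T0 LOAD — after: cnt=3, r=3 — load
T0 CAS — after: cnt=4, r=3 — ok
Flip is step 6.

step = 6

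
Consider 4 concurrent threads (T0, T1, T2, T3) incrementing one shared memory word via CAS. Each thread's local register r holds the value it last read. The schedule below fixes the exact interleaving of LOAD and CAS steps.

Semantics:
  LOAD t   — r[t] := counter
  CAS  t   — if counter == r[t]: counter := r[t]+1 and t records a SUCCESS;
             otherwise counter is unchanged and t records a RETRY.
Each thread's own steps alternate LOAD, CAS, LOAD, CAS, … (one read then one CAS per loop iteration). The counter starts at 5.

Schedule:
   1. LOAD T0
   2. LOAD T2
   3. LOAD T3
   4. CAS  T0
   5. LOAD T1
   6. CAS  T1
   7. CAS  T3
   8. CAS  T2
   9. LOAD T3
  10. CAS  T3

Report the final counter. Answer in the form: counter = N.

   1) LOAD T0:  M=5  r_T0=5
   2) LOAD T2:  M=5  r_T2=5
   3) LOAD T3:  M=5  r_T3=5
   4) CAS  T0:  M=6  r_T0=5 ✓
   5) LOAD T1:  M=6  r_T1=6
   6) CAS  T1:  M=7  r_T1=6 ✓
   7) CAS  T3:  M=7  r_T3=5 ✗
   8) CAS  T2:  M=7  r_T2=5 ✗
   9) LOAD T3:  M=7  r_T3=7
  10) CAS  T3:  M=8  r_T3=7 ✓

counter = 8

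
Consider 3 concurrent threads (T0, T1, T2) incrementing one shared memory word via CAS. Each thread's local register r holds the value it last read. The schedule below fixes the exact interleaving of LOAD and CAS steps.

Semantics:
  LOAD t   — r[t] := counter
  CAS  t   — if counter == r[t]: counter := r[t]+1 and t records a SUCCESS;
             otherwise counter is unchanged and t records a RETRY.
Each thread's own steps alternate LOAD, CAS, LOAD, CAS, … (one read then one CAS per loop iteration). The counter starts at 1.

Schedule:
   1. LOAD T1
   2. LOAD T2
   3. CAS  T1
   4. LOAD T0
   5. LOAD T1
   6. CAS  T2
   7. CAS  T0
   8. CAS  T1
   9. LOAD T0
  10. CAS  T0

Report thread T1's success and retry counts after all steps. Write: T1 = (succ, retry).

T1 = (1, 1)

T1 LOAD — after: cnt=1, r=1 — load
T2 LOAD — after: cnt=1, r=1 — load
T1 CAS — after: cnt=2, r=1 — ok
T0 LOAD — after: cnt=2, r=2 — load
T1 LOAD — after: cnt=2, r=2 — load
T2 CAS — after: cnt=2, r=1 — retry
T0 CAS — after: cnt=3, r=2 — ok
T1 CAS — after: cnt=3, r=2 — retry
T0 LOAD — after: cnt=3, r=3 — load
T0 CAS — after: cnt=4, r=3 — ok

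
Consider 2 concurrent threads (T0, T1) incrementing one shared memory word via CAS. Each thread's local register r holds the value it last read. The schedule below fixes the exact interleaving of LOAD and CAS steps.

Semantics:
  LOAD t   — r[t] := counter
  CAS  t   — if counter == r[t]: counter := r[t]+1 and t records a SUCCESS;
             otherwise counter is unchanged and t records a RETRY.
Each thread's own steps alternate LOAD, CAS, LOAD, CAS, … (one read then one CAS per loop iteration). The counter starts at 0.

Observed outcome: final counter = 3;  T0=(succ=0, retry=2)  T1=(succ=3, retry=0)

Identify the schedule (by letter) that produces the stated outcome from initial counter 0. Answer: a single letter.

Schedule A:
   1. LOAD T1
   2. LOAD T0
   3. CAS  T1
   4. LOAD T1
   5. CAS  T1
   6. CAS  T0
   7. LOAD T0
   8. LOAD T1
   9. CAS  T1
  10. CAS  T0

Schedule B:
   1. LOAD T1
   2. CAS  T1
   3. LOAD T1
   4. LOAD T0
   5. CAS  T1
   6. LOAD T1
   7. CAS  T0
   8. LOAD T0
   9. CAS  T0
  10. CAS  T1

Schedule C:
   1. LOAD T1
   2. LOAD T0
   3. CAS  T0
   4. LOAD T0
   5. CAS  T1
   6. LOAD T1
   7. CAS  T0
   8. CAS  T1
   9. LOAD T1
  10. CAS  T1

Tracing schedule A:
1. LOAD T1 → mem=0 r[T1]=0 [LOAD]
2. LOAD T0 → mem=0 r[T0]=0 [LOAD]
3. CAS T1 → mem=1 r[T1]=0 [OK]
4. LOAD T1 → mem=1 r[T1]=1 [LOAD]
5. CAS T1 → mem=2 r[T1]=1 [OK]
6. CAS T0 → mem=2 r[T0]=0 [RETRY]
7. LOAD T0 → mem=2 r[T0]=2 [LOAD]
8. LOAD T1 → mem=2 r[T1]=2 [LOAD]
9. CAS T1 → mem=3 r[T1]=2 [OK]
10. CAS T0 → mem=3 r[T0]=2 [RETRY]

A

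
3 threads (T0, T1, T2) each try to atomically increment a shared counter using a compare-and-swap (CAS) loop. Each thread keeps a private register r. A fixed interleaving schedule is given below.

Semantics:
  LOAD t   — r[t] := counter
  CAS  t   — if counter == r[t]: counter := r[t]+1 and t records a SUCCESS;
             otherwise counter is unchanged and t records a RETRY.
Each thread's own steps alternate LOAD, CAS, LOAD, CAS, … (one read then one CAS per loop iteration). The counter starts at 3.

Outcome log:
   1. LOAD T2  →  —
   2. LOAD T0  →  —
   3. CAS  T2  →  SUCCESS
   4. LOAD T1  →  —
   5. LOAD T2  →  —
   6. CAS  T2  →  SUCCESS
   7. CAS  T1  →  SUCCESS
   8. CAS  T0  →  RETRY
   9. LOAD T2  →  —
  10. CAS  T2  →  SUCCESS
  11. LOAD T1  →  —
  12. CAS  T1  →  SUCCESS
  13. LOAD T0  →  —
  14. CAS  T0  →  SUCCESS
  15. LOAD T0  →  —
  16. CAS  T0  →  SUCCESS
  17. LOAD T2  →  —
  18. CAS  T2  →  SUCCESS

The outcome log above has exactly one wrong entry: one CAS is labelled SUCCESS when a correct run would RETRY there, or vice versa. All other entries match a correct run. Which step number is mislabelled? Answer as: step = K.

step = 7

Correct run:
step 1: T2 LOAD ⇒ load; ctr=3 reg=3
step 2: T0 LOAD ⇒ load; ctr=3 reg=3
step 3: T2 CAS ⇒ ok; ctr=4 reg=3
step 4: T1 LOAD ⇒ load; ctr=4 reg=4
step 5: T2 LOAD ⇒ load; ctr=4 reg=4
step 6: T2 CAS ⇒ ok; ctr=5 reg=4
step 7: T1 CAS ⇒ retry; ctr=5 reg=4
step 8: T0 CAS ⇒ retry; ctr=5 reg=3
step 9: T2 LOAD ⇒ load; ctr=5 reg=5
step 10: T2 CAS ⇒ ok; ctr=6 reg=5
step 11: T1 LOAD ⇒ load; ctr=6 reg=6
step 12: T1 CAS ⇒ ok; ctr=7 reg=6
step 13: T0 LOAD ⇒ load; ctr=7 reg=7
step 14: T0 CAS ⇒ ok; ctr=8 reg=7
step 15: T0 LOAD ⇒ load; ctr=8 reg=8
step 16: T0 CAS ⇒ ok; ctr=9 reg=8
step 17: T2 LOAD ⇒ load; ctr=9 reg=9
step 18: T2 CAS ⇒ ok; ctr=10 reg=9
Flip is step 7.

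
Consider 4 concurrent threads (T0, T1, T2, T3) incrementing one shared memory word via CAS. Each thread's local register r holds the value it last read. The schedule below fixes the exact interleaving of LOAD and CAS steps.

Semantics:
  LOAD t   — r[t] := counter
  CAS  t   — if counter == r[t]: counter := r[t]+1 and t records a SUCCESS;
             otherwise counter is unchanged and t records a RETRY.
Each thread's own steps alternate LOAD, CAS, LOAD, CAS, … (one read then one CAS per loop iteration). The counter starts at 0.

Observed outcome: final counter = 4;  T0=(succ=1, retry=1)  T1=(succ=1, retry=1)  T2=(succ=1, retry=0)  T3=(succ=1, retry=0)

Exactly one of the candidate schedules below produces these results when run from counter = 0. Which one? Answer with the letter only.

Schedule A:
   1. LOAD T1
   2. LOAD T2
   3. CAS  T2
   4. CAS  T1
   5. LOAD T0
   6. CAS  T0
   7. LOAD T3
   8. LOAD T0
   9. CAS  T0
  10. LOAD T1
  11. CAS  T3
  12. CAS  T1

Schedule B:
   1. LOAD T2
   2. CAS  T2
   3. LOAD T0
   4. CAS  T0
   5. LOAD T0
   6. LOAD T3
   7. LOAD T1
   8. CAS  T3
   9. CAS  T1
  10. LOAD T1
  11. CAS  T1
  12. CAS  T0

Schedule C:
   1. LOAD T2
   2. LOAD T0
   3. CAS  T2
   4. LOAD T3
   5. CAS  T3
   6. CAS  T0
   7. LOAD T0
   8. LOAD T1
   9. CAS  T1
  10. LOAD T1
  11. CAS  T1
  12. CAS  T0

B

Tracing schedule B:
#1 T2 reads 0
#2 T2 CAS(0→1) writes; counter now 1
#3 T0 reads 1
#4 T0 CAS(1→2) writes; counter now 2
#5 T0 reads 2
#6 T3 reads 2
#7 T1 reads 2
#8 T3 CAS(2→3) writes; counter now 3
#9 T1 CAS(2→3) fails; counter now 3
#10 T1 reads 3
#11 T1 CAS(3→4) writes; counter now 4
#12 T0 CAS(2→3) fails; counter now 4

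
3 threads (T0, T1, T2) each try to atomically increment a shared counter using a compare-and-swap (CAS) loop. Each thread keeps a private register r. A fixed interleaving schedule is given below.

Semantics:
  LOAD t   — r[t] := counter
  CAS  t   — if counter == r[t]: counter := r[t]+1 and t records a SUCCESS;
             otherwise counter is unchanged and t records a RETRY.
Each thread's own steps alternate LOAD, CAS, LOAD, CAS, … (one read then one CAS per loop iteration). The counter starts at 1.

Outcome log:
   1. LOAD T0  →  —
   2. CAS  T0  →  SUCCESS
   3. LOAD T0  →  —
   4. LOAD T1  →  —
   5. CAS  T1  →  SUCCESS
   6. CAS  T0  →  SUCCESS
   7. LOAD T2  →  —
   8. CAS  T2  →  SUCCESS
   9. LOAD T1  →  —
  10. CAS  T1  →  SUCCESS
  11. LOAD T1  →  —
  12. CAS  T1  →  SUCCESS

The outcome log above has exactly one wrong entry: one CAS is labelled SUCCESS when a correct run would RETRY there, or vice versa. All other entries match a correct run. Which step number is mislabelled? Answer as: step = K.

Reference trace:
   1) LOAD T0:  M=1  r_T0=1
   2) CAS  T0:  M=2  r_T0=1 ✓
   3) LOAD T0:  M=2  r_T0=2
   4) LOAD T1:  M=2  r_T1=2
   5) CAS  T1:  M=3  r_T1=2 ✓
   6) CAS  T0:  M=3  r_T0=2 ✗
   7) LOAD T2:  M=3  r_T2=3
   8) CAS  T2:  M=4  r_T2=3 ✓
   9) LOAD T1:  M=4  r_T1=4
  10) CAS  T1:  M=5  r_T1=4 ✓
  11) LOAD T1:  M=5  r_T1=5
  12) CAS  T1:  M=6  r_T1=5 ✓
Log disagrees first at step 6.

step = 6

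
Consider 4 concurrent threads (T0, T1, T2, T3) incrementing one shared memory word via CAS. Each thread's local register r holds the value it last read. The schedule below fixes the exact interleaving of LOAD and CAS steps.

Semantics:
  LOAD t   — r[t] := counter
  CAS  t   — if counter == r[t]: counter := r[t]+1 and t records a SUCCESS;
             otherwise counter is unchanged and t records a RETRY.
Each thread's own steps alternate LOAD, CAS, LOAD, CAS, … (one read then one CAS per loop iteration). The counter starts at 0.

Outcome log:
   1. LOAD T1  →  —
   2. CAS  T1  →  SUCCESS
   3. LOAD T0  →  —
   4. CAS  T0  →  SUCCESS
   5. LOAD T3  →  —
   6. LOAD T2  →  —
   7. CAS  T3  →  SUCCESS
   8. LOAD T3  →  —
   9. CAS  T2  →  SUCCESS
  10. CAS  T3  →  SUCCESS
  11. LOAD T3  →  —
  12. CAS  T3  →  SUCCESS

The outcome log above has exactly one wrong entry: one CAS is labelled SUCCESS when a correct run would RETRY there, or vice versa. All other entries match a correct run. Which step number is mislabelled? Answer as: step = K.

step = 9

Correct run:
1. LOAD T1 → mem=0 r[T1]=0 [LOAD]
2. CAS T1 → mem=1 r[T1]=0 [OK]
3. LOAD T0 → mem=1 r[T0]=1 [LOAD]
4. CAS T0 → mem=2 r[T0]=1 [OK]
5. LOAD T3 → mem=2 r[T3]=2 [LOAD]
6. LOAD T2 → mem=2 r[T2]=2 [LOAD]
7. CAS T3 → mem=3 r[T3]=2 [OK]
8. LOAD T3 → mem=3 r[T3]=3 [LOAD]
9. CAS T2 → mem=3 r[T2]=2 [RETRY]
10. CAS T3 → mem=4 r[T3]=3 [OK]
11. LOAD T3 → mem=4 r[T3]=4 [LOAD]
12. CAS T3 → mem=5 r[T3]=4 [OK]
Log disagrees first at step 9.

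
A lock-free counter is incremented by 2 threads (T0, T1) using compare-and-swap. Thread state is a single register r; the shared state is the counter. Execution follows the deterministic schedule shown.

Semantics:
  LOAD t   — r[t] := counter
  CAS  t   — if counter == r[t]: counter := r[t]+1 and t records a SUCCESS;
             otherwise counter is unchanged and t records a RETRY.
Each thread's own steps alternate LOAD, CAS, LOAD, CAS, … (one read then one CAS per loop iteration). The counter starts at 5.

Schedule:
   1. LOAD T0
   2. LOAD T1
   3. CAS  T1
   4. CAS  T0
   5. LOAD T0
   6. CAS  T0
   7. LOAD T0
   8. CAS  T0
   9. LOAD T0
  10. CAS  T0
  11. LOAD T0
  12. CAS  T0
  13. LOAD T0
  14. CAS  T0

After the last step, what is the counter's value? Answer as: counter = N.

counter = 11

[1] T0.load  rd  (counter 5, T0.r 5)
[2] T1.load  rd  (counter 5, T1.r 5)
[3] T1.cas  hit  (counter 6, T1.r 5)
[4] T0.cas  miss  (counter 6, T0.r 5)
[5] T0.load  rd  (counter 6, T0.r 6)
[6] T0.cas  hit  (counter 7, T0.r 6)
[7] T0.load  rd  (counter 7, T0.r 7)
[8] T0.cas  hit  (counter 8, T0.r 7)
[9] T0.load  rd  (counter 8, T0.r 8)
[10] T0.cas  hit  (counter 9, T0.r 8)
[11] T0.load  rd  (counter 9, T0.r 9)
[12] T0.cas  hit  (counter 10, T0.r 9)
[13] T0.load  rd  (counter 10, T0.r 10)
[14] T0.cas  hit  (counter 11, T0.r 10)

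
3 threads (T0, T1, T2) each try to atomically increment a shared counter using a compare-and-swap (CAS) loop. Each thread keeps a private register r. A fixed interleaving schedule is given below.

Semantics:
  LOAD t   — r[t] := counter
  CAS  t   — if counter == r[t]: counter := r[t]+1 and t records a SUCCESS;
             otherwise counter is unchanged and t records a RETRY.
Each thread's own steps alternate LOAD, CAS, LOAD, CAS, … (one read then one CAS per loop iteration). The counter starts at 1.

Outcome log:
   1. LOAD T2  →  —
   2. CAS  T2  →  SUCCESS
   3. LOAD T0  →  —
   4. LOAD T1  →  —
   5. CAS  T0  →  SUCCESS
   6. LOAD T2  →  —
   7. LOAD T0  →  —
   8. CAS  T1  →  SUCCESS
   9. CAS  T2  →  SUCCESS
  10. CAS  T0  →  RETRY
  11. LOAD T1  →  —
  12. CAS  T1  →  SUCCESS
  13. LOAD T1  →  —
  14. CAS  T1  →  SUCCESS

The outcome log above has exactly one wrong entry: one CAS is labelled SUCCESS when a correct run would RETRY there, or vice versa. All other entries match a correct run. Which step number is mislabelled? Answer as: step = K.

Reference trace:
#1 T2 reads 1
#2 T2 CAS(1→2) writes; counter now 2
#3 T0 reads 2
#4 T1 reads 2
#5 T0 CAS(2→3) writes; counter now 3
#6 T2 reads 3
#7 T0 reads 3
#8 T1 CAS(2→3) fails; counter now 3
#9 T2 CAS(3→4) writes; counter now 4
#10 T0 CAS(3→4) fails; counter now 4
#11 T1 reads 4
#12 T1 CAS(4→5) writes; counter now 5
#13 T1 reads 5
#14 T1 CAS(5→6) writes; counter now 6
Flip is step 8.

step = 8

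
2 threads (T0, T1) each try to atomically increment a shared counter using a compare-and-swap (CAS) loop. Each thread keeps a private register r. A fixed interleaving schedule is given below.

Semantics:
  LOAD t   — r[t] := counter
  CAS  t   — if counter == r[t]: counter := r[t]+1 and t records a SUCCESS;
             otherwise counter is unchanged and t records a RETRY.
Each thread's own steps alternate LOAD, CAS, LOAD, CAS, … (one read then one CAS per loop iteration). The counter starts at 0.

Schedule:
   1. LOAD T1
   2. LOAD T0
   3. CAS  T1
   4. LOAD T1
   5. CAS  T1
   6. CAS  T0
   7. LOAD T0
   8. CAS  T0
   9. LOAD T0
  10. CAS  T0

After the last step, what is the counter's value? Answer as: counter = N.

counter = 4

   1) LOAD T1:  M=0  r_T1=0
   2) LOAD T0:  M=0  r_T0=0
   3) CAS  T1:  M=1  r_T1=0 ✓
   4) LOAD T1:  M=1  r_T1=1
   5) CAS  T1:  M=2  r_T1=1 ✓
   6) CAS  T0:  M=2  r_T0=0 ✗
   7) LOAD T0:  M=2  r_T0=2
   8) CAS  T0:  M=3  r_T0=2 ✓
   9) LOAD T0:  M=3  r_T0=3
  10) CAS  T0:  M=4  r_T0=3 ✓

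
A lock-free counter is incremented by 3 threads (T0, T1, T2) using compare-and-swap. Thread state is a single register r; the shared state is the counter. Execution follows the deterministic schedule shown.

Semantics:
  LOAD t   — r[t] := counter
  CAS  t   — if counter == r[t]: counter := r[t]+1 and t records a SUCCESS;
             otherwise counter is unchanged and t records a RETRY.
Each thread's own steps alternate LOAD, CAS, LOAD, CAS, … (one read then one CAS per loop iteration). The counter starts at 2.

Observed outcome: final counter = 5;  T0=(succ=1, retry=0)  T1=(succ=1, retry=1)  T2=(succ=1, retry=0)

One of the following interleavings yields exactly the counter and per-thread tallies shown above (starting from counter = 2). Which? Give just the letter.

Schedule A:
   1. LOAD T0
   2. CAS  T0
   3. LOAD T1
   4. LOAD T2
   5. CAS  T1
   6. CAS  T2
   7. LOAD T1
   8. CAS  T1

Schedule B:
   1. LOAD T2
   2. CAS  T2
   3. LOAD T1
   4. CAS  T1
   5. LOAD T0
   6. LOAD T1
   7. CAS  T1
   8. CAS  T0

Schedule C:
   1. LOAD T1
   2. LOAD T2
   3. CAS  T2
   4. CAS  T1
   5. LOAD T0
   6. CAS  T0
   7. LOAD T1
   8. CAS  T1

Run C:
1. LOAD T1 → mem=2 r[T1]=2 [LOAD]
2. LOAD T2 → mem=2 r[T2]=2 [LOAD]
3. CAS T2 → mem=3 r[T2]=2 [OK]
4. CAS T1 → mem=3 r[T1]=2 [RETRY]
5. LOAD T0 → mem=3 r[T0]=3 [LOAD]
6. CAS T0 → mem=4 r[T0]=3 [OK]
7. LOAD T1 → mem=4 r[T1]=4 [LOAD]
8. CAS T1 → mem=5 r[T1]=4 [OK]

C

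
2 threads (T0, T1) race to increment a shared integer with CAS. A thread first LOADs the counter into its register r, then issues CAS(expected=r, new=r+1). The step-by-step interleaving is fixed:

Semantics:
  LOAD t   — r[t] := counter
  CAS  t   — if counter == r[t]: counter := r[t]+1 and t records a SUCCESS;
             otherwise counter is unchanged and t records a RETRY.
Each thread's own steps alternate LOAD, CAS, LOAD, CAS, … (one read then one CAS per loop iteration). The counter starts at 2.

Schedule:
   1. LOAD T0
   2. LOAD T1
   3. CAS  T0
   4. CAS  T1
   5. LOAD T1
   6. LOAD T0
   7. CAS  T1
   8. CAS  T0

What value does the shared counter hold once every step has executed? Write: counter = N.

counter = 4

1. LOAD T0 → mem=2 r[T0]=2 [LOAD]
2. LOAD T1 → mem=2 r[T1]=2 [LOAD]
3. CAS T0 → mem=3 r[T0]=2 [OK]
4. CAS T1 → mem=3 r[T1]=2 [RETRY]
5. LOAD T1 → mem=3 r[T1]=3 [LOAD]
6. LOAD T0 → mem=3 r[T0]=3 [LOAD]
7. CAS T1 → mem=4 r[T1]=3 [OK]
8. CAS T0 → mem=4 r[T0]=3 [RETRY]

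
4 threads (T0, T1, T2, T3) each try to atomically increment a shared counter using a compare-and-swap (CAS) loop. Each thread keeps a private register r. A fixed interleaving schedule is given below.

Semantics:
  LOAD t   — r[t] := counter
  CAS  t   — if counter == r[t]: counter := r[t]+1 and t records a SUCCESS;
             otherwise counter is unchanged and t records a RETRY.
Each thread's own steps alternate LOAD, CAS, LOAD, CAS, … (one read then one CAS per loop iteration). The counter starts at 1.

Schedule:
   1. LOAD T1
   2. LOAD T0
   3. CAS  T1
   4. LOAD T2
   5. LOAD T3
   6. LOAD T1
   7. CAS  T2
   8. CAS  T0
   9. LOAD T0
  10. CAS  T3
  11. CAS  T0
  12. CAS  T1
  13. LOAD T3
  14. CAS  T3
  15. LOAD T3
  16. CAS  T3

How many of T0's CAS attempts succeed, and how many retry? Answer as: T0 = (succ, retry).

T0 = (1, 1)

step 1: T1 LOAD ⇒ load; ctr=1 reg=1
step 2: T0 LOAD ⇒ load; ctr=1 reg=1
step 3: T1 CAS ⇒ ok; ctr=2 reg=1
step 4: T2 LOAD ⇒ load; ctr=2 reg=2
step 5: T3 LOAD ⇒ load; ctr=2 reg=2
step 6: T1 LOAD ⇒ load; ctr=2 reg=2
step 7: T2 CAS ⇒ ok; ctr=3 reg=2
step 8: T0 CAS ⇒ retry; ctr=3 reg=1
step 9: T0 LOAD ⇒ load; ctr=3 reg=3
step 10: T3 CAS ⇒ retry; ctr=3 reg=2
step 11: T0 CAS ⇒ ok; ctr=4 reg=3
step 12: T1 CAS ⇒ retry; ctr=4 reg=2
step 13: T3 LOAD ⇒ load; ctr=4 reg=4
step 14: T3 CAS ⇒ ok; ctr=5 reg=4
step 15: T3 LOAD ⇒ load; ctr=5 reg=5
step 16: T3 CAS ⇒ ok; ctr=6 reg=5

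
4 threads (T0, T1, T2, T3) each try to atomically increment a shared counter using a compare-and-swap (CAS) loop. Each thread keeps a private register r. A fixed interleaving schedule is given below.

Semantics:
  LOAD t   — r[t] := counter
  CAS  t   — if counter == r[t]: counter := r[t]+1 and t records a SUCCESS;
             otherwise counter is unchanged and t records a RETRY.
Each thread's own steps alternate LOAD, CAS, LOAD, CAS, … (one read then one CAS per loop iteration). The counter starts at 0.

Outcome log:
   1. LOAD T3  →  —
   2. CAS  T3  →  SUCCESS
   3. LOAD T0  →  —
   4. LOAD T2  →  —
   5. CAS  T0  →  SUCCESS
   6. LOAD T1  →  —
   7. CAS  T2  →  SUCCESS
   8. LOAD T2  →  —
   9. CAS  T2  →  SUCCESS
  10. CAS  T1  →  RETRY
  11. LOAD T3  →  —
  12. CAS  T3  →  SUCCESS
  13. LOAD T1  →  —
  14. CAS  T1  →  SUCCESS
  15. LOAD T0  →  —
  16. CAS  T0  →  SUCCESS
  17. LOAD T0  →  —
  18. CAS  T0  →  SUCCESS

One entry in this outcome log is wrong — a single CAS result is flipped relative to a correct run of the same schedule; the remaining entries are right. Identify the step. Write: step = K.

Correct run:
#1 T3 reads 0
#2 T3 CAS(0→1) writes; counter now 1
#3 T0 reads 1
#4 T2 reads 1
#5 T0 CAS(1→2) writes; counter now 2
#6 T1 reads 2
#7 T2 CAS(1→2) fails; counter now 2
#8 T2 reads 2
#9 T2 CAS(2→3) writes; counter now 3
#10 T1 CAS(2→3) fails; counter now 3
#11 T3 reads 3
#12 T3 CAS(3→4) writes; counter now 4
#13 T1 reads 4
#14 T1 CAS(4→5) writes; counter now 5
#15 T0 reads 5
#16 T0 CAS(5→6) writes; counter now 6
#17 T0 reads 6
#18 T0 CAS(6→7) writes; counter now 7
Log disagrees first at step 7.

step = 7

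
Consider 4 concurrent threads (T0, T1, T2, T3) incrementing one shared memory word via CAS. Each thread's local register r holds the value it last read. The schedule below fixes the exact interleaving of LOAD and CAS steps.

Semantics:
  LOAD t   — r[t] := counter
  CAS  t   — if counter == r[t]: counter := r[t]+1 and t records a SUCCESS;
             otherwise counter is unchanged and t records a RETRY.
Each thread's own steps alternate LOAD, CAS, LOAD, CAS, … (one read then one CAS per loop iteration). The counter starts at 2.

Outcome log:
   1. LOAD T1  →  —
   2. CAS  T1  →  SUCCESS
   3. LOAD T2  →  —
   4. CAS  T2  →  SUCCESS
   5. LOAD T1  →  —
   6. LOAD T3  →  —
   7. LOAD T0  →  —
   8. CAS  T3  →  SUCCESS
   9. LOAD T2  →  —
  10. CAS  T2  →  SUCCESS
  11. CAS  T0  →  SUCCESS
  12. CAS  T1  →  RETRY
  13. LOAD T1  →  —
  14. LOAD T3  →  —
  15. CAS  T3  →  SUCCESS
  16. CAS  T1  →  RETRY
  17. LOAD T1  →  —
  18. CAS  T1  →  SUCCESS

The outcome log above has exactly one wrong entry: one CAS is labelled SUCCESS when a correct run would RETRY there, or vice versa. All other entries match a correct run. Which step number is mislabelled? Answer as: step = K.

step = 11

Re-executing:
#1 T1 reads 2
#2 T1 CAS(2→3) writes; counter now 3
#3 T2 reads 3
#4 T2 CAS(3→4) writes; counter now 4
#5 T1 reads 4
#6 T3 reads 4
#7 T0 reads 4
#8 T3 CAS(4→5) writes; counter now 5
#9 T2 reads 5
#10 T2 CAS(5→6) writes; counter now 6
#11 T0 CAS(4→5) fails; counter now 6
#12 T1 CAS(4→5) fails; counter now 6
#13 T1 reads 6
#14 T3 reads 6
#15 T3 CAS(6→7) writes; counter now 7
#16 T1 CAS(6→7) fails; counter now 7
#17 T1 reads 7
#18 T1 CAS(7→8) writes; counter now 8
Mismatch at 11.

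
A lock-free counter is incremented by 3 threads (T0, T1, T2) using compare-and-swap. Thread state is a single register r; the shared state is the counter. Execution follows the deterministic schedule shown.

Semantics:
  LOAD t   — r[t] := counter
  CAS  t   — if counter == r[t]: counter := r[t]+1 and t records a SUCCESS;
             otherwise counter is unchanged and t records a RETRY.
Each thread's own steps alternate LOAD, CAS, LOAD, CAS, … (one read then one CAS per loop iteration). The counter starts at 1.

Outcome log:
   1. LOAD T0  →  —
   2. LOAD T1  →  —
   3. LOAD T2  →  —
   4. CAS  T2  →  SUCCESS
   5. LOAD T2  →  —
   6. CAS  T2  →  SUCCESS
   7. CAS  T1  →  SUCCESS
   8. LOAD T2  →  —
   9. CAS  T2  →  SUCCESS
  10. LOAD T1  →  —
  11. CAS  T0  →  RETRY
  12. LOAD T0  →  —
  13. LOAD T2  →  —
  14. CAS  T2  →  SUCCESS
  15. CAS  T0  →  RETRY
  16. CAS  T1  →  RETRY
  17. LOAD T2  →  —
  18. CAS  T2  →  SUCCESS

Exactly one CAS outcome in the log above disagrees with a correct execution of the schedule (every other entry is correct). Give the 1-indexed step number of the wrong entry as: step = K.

step = 7

Correct run:
#1 T0 reads 1
#2 T1 reads 1
#3 T2 reads 1
#4 T2 CAS(1→2) writes; counter now 2
#5 T2 reads 2
#6 T2 CAS(2→3) writes; counter now 3
#7 T1 CAS(1→2) fails; counter now 3
#8 T2 reads 3
#9 T2 CAS(3→4) writes; counter now 4
#10 T1 reads 4
#11 T0 CAS(1→2) fails; counter now 4
#12 T0 reads 4
#13 T2 reads 4
#14 T2 CAS(4→5) writes; counter now 5
#15 T0 CAS(4→5) fails; counter now 5
#16 T1 CAS(4→5) fails; counter now 5
#17 T2 reads 5
#18 T2 CAS(5→6) writes; counter now 6
Mismatch at 7.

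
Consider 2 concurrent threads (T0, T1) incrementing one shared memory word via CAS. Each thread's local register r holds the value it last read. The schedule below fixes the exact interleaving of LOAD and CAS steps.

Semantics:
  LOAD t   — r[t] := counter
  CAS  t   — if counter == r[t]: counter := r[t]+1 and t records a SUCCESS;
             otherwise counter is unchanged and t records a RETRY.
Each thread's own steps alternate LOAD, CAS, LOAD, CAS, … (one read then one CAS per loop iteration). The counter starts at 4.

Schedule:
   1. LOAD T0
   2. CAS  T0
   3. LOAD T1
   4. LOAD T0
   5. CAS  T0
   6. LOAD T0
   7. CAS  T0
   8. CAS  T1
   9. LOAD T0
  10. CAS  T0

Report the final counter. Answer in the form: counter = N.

counter = 8

   1) LOAD T0:  M=4  r_T0=4
   2) CAS  T0:  M=5  r_T0=4 ✓
   3) LOAD T1:  M=5  r_T1=5
   4) LOAD T0:  M=5  r_T0=5
   5) CAS  T0:  M=6  r_T0=5 ✓
   6) LOAD T0:  M=6  r_T0=6
   7) CAS  T0:  M=7  r_T0=6 ✓
   8) CAS  T1:  M=7  r_T1=5 ✗
   9) LOAD T0:  M=7  r_T0=7
  10) CAS  T0:  M=8  r_T0=7 ✓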